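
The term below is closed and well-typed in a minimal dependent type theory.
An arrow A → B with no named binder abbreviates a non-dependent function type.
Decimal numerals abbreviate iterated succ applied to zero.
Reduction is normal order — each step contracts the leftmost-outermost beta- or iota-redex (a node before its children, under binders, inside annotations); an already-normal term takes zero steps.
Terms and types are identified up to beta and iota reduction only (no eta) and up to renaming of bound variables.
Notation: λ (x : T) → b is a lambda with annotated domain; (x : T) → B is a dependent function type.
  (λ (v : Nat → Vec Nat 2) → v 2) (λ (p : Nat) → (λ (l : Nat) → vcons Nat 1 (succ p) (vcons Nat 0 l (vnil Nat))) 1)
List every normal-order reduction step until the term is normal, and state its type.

normal-order reduction sequence:
  (λ (v : Nat → Vec Nat 2) → v 2) (λ (p : Nat) → (λ (l : Nat) → vcons Nat 1 (succ p) (vcons Nat 0 l (vnil Nat))) 1)
  ~> (λ (v : Nat) → (λ (p : Nat) → vcons Nat 1 (succ v) (vcons Nat 0 p (vnil Nat))) 1) 2
  ~> (λ (v : Nat) → vcons Nat 1 3 (vcons Nat 0 v (vnil Nat))) 1
  ~> vcons Nat 1 3 (vcons Nat 0 1 (vnil Nat))
type:
  Vec Nat 2


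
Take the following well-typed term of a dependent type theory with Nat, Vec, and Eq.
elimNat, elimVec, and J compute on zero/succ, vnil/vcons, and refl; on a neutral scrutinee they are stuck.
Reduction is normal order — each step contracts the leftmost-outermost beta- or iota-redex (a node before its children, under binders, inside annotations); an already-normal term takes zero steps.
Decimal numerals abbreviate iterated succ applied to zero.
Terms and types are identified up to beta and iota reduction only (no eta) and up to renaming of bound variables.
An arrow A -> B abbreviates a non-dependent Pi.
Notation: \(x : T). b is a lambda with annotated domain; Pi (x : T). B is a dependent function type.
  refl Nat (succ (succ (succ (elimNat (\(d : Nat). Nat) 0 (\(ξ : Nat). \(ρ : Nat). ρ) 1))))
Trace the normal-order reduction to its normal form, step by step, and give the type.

normal-order reduction sequence:
  refl Nat (succ (succ (succ (elimNat (\(d : Nat). Nat) 0 (\(ξ : Nat). \(ρ : Nat). ρ) 1))))
  ~> refl Nat (succ (succ (succ ((\(d : Nat). \(ξ : Nat). ξ) 0 (elimNat (\(ρ : Nat). Nat) 0 (\(α : Nat). \(v : Nat). v) 0)))))
  ~> refl Nat (succ (succ (succ ((\(d : Nat). d) (elimNat (\(ξ : Nat). Nat) 0 (\(ρ : Nat). \(α : Nat). α) 0)))))
  ~> refl Nat (succ (succ (succ (elimNat (\(d : Nat). Nat) 0 (\(ξ : Nat). \(ρ : Nat). ρ) 0))))
  ~> refl Nat 3
inferred type:
  Eq Nat 3 3


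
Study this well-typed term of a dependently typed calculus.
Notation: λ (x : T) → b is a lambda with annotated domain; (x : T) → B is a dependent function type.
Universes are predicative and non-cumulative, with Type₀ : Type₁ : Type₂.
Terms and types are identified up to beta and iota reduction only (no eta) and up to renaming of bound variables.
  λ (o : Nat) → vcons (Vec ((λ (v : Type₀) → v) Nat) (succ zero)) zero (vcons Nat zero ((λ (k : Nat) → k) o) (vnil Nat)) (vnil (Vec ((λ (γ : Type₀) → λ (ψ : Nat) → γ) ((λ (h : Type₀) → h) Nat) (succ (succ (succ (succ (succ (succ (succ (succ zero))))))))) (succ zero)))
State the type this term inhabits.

the term's type:
  (o : Nat) → Vec (Vec Nat (succ zero)) (succ zero)


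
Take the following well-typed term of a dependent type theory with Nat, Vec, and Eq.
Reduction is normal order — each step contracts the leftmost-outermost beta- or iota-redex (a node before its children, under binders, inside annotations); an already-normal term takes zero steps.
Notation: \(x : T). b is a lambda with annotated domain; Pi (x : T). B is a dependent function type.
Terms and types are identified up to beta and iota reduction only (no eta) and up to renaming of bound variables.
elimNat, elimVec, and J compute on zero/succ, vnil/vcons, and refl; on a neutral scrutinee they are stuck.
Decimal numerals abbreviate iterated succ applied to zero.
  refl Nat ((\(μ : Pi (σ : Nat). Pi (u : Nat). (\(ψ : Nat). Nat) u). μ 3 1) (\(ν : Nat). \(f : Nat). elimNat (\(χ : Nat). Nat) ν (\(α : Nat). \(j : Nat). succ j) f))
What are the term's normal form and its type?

reduced normal form:
  refl Nat 4
inferred type:
  Eq Nat 4 4
observation: 7 normal-order steps normalize the term, beginning with a beta-redex.


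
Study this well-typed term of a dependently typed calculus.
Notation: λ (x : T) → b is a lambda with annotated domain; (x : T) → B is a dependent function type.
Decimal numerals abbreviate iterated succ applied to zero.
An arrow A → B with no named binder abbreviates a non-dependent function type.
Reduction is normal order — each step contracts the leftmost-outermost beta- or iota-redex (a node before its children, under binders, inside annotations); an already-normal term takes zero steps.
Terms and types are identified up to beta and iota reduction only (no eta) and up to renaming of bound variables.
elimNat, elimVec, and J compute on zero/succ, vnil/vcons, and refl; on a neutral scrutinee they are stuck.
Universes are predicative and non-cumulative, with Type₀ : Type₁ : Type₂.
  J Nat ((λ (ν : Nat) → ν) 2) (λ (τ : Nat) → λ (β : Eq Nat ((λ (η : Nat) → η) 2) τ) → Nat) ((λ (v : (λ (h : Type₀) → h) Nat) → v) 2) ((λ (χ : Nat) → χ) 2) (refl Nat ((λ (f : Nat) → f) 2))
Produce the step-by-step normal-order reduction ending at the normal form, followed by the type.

normal-order reduction sequence:
  J Nat ((λ (ν : Nat) → ν) 2) (λ (τ : Nat) → λ (β : Eq Nat ((λ (η : Nat) → η) 2) τ) → Nat) ((λ (v : (λ (h : Type₀) → h) Nat) → v) 2) ((λ (χ : Nat) → χ) 2) (refl Nat ((λ (f : Nat) → f) 2))
  ~> (λ (ν : (λ (τ : Type₀) → τ) Nat) → ν) 2
  ~> 2
type:
  Nat


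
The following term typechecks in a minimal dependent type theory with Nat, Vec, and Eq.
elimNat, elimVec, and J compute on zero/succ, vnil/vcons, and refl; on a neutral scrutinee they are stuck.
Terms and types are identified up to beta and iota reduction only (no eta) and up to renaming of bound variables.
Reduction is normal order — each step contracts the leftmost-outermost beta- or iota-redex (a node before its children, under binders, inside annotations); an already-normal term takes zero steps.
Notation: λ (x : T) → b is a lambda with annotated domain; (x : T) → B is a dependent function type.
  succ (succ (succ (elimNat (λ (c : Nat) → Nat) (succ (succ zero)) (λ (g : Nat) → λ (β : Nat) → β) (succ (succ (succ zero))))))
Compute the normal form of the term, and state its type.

reduced normal form:
  succ (succ (succ (succ (succ zero))))
type:
  Nat


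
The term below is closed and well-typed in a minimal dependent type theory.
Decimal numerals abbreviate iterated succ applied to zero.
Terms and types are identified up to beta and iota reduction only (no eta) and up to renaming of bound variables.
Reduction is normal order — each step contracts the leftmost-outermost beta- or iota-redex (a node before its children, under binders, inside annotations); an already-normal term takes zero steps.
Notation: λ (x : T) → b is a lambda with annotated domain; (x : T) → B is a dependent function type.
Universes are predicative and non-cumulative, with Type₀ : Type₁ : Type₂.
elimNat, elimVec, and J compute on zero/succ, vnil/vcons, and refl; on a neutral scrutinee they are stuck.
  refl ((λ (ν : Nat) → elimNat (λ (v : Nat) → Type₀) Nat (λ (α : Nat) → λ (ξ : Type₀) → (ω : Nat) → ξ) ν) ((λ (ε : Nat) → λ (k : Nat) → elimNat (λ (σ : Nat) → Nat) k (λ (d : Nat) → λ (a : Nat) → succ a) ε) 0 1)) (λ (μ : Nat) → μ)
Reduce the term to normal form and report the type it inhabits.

reduced normal form:
  refl ((ν : Nat) → Nat) (λ (v : Nat) → v)
the term's type:
  Eq ((ν : Nat) → Nat) (λ (v : Nat) → v) (λ (α : Nat) → α)
observation: the leftmost-outermost redex is a beta-redex, and normalization takes 8 steps.


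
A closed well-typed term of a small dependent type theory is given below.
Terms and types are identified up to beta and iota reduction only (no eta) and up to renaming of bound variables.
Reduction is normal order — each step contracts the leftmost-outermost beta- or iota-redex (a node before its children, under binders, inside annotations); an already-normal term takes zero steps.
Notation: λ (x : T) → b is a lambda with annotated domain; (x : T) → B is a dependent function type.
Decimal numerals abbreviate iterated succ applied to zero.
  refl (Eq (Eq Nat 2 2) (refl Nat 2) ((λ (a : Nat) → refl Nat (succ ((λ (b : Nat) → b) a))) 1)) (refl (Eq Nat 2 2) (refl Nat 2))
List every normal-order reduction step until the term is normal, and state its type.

normal-order reduction:
  refl (Eq (Eq Nat 2 2) (refl Nat 2) ((λ (a : Nat) → refl Nat (succ ((λ (b : Nat) → b) a))) 1)) (refl (Eq Nat 2 2) (refl Nat 2))
  ~> refl (Eq (Eq Nat 2 2) (refl Nat 2) (refl Nat (succ ((λ (a : Nat) → a) 1)))) (refl (Eq Nat 2 2) (refl Nat 2))
  ~> refl (Eq (Eq Nat 2 2) (refl Nat 2) (refl Nat 2)) (refl (Eq Nat 2 2) (refl Nat 2))
the term's type:
  Eq (Eq (Eq Nat 2 2) (refl Nat 2) (refl Nat 2)) (refl (Eq Nat 2 2) (refl Nat 2)) (refl (Eq Nat 2 2) (refl Nat 2))


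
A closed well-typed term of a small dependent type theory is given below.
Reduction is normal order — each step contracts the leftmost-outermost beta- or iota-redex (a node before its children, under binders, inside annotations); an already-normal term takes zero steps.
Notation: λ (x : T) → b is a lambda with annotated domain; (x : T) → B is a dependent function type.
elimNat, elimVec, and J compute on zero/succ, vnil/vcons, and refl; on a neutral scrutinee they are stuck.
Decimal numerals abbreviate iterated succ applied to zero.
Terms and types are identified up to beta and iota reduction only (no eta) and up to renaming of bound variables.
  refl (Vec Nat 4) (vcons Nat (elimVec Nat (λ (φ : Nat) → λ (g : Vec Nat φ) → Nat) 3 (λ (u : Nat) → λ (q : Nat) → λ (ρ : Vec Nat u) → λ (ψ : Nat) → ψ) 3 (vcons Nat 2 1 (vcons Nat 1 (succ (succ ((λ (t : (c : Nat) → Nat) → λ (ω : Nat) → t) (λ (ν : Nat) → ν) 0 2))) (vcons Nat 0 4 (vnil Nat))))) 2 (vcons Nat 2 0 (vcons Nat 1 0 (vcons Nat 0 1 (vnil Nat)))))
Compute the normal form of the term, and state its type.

normal form:
  refl (Vec Nat 4) (vcons Nat 3 2 (vcons Nat 2 0 (vcons Nat 1 0 (vcons Nat 0 1 (vnil Nat)))))
the term's type:
  Eq (Vec Nat 4) (vcons Nat 3 2 (vcons Nat 2 0 (vcons Nat 1 0 (vcons Nat 0 1 (vnil Nat))))) (vcons Nat 3 2 (vcons Nat 2 0 (vcons Nat 1 0 (vcons Nat 0 1 (vnil Nat)))))


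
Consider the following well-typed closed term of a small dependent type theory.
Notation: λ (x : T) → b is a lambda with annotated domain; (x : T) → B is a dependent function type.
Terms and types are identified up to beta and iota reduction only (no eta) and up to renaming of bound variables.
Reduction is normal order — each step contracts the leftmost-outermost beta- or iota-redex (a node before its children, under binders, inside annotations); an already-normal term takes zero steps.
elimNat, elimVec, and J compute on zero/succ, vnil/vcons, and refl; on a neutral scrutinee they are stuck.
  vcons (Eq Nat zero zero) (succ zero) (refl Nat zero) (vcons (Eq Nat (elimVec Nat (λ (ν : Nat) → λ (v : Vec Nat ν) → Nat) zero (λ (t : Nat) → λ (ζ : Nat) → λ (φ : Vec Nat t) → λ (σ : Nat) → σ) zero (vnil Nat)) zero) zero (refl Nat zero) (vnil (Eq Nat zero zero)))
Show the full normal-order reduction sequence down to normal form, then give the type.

reduction (normal order):
  vcons (Eq Nat zero zero) (succ zero) (refl Nat zero) (vcons (Eq Nat (elimVec Nat (λ (ν : Nat) → λ (v : Vec Nat ν) → Nat) zero (λ (t : Nat) → λ (ζ : Nat) → λ (φ : Vec Nat t) → λ (σ : Nat) → σ) zero (vnil Nat)) zero) zero (refl Nat zero) (vnil (Eq Nat zero zero)))
  ~> vcons (Eq Nat zero zero) (succ zero) (refl Nat zero) (vcons (Eq Nat zero zero) zero (refl Nat zero) (vnil (Eq Nat zero zero)))
type:
  Vec (Eq Nat zero zero) (succ (succ zero))


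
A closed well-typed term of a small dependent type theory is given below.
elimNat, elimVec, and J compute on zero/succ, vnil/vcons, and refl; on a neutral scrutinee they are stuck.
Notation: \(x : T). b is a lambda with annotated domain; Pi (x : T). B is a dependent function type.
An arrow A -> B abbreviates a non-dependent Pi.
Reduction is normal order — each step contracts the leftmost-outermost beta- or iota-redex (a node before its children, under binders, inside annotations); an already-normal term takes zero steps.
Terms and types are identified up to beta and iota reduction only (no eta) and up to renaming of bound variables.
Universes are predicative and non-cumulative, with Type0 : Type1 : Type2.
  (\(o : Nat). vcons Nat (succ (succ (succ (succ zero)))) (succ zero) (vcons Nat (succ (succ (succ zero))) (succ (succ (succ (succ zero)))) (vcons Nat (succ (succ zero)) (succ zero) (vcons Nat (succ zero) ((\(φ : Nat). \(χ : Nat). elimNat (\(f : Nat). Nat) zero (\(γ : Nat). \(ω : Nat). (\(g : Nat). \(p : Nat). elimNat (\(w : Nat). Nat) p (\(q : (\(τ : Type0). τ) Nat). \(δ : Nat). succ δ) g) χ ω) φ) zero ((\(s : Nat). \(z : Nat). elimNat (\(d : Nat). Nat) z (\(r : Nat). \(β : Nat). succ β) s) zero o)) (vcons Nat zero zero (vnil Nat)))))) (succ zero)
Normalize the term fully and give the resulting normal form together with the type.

resulting normal form:
  vcons Nat (succ (succ (succ (succ zero)))) (succ zero) (vcons Nat (succ (succ (succ zero))) (succ (succ (succ (succ zero)))) (vcons Nat (succ (succ zero)) (succ zero) (vcons Nat (succ zero) zero (vcons Nat zero zero (vnil Nat)))))
the term's type:
  Vec Nat (succ (succ (succ (succ (succ zero)))))
observation: reduction starts at a beta-redex, and 4 normal-order steps reach the normal form.


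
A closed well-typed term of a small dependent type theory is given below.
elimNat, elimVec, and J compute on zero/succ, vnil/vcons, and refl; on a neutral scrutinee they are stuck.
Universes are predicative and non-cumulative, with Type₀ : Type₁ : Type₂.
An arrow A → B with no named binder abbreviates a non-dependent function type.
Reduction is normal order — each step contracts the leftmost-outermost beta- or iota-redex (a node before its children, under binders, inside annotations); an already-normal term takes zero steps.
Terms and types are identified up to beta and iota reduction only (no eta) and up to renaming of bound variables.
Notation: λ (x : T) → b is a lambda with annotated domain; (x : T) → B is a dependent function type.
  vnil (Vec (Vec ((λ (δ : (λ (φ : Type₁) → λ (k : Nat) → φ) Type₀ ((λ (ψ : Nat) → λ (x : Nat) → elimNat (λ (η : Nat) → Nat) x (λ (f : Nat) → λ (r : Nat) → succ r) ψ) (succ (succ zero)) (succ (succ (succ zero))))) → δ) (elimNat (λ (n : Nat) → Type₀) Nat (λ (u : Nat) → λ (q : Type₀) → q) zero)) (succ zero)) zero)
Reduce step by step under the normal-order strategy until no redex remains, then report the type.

normal-order reduction:
  vnil (Vec (Vec ((λ (δ : (λ (φ : Type₁) → λ (k : Nat) → φ) Type₀ ((λ (ψ : Nat) → λ (x : Nat) → elimNat (λ (η : Nat) → Nat) x (λ (f : Nat) → λ (r : Nat) → succ r) ψ) (succ (succ zero)) (succ (succ (succ zero))))) → δ) (elimNat (λ (n : Nat) → Type₀) Nat (λ (u : Nat) → λ (q : Type₀) → q) zero)) (succ zero)) zero)
  ~> vnil (Vec (Vec (elimNat (λ (δ : Nat) → Type₀) Nat (λ (φ : Nat) → λ (k : Type₀) → k) zero) (succ zero)) zero)
  ~> vnil (Vec (Vec Nat (succ zero)) zero)
inferred type:
  Vec (Vec (Vec Nat (succ zero)) zero) zero


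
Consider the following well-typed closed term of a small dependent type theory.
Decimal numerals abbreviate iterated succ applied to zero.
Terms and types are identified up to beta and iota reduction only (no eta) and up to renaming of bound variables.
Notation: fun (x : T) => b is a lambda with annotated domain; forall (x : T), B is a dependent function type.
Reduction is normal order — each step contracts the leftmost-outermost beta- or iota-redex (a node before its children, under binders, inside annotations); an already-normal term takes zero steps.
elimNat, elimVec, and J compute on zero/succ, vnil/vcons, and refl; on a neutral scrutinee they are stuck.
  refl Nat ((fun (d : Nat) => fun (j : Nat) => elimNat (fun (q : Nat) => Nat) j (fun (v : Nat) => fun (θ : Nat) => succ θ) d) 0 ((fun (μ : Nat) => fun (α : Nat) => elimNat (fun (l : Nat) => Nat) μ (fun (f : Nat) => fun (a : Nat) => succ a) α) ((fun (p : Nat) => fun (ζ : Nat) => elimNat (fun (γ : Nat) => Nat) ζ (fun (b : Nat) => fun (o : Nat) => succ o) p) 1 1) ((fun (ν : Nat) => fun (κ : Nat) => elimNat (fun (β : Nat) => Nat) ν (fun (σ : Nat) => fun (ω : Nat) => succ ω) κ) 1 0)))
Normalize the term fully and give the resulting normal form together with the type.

normal form:
  refl Nat 3
inferred type:
  Eq Nat 3 3
observation: contracting a beta-redex first, the term normalizes in 18 steps.


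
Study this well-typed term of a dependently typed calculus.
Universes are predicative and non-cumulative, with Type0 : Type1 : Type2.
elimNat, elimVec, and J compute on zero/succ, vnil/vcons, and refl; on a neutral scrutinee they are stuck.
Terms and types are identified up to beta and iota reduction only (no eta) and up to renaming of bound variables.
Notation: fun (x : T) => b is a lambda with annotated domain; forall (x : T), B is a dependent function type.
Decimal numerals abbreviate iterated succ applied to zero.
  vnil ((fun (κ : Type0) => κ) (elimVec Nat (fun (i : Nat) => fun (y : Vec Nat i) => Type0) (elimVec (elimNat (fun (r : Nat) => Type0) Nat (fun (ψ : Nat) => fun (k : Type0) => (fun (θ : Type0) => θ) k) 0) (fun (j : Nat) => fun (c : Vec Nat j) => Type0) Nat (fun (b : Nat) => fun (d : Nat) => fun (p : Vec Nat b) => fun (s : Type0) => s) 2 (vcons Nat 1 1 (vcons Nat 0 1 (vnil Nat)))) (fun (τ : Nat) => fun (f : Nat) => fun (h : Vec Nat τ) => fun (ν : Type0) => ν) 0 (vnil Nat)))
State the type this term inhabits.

the term's type:
  Vec Nat 0


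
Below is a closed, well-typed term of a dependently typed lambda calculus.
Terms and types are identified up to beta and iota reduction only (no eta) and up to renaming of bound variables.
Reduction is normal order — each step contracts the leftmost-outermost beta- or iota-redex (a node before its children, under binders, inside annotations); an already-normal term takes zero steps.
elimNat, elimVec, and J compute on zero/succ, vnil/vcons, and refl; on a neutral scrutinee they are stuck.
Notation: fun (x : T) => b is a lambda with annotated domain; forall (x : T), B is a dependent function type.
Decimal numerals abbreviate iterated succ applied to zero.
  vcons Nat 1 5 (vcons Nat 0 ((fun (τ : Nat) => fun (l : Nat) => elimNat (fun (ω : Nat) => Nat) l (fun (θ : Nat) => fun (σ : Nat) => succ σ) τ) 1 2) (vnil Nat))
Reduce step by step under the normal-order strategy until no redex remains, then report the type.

reduction (normal order):
  vcons Nat 1 5 (vcons Nat 0 ((fun (τ : Nat) => fun (l : Nat) => elimNat (fun (ω : Nat) => Nat) l (fun (θ : Nat) => fun (σ : Nat) => succ σ) τ) 1 2) (vnil Nat))
  ~> vcons Nat 1 5 (vcons Nat 0 ((fun (τ : Nat) => elimNat (fun (l : Nat) => Nat) τ (fun (ω : Nat) => fun (θ : Nat) => succ θ) 1) 2) (vnil Nat))
  ~> vcons Nat 1 5 (vcons Nat 0 (elimNat (fun (τ : Nat) => Nat) 2 (fun (l : Nat) => fun (ω : Nat) => succ ω) 1) (vnil Nat))
  ~> vcons Nat 1 5 (vcons Nat 0 ((fun (τ : Nat) => fun (l : Nat) => succ l) 0 (elimNat (fun (ω : Nat) => Nat) 2 (fun (θ : Nat) => fun (σ : Nat) => succ σ) 0)) (vnil Nat))
  ~> vcons Nat 1 5 (vcons Nat 0 ((fun (τ : Nat) => succ τ) (elimNat (fun (l : Nat) => Nat) 2 (fun (ω : Nat) => fun (θ : Nat) => succ θ) 0)) (vnil Nat))
  ~> vcons Nat 1 5 (vcons Nat 0 (succ (elimNat (fun (τ : Nat) => Nat) 2 (fun (l : Nat) => fun (ω : Nat) => succ ω) 0)) (vnil Nat))
  ~> vcons Nat 1 5 (vcons Nat 0 3 (vnil Nat))
inferred type:
  Vec Nat 2


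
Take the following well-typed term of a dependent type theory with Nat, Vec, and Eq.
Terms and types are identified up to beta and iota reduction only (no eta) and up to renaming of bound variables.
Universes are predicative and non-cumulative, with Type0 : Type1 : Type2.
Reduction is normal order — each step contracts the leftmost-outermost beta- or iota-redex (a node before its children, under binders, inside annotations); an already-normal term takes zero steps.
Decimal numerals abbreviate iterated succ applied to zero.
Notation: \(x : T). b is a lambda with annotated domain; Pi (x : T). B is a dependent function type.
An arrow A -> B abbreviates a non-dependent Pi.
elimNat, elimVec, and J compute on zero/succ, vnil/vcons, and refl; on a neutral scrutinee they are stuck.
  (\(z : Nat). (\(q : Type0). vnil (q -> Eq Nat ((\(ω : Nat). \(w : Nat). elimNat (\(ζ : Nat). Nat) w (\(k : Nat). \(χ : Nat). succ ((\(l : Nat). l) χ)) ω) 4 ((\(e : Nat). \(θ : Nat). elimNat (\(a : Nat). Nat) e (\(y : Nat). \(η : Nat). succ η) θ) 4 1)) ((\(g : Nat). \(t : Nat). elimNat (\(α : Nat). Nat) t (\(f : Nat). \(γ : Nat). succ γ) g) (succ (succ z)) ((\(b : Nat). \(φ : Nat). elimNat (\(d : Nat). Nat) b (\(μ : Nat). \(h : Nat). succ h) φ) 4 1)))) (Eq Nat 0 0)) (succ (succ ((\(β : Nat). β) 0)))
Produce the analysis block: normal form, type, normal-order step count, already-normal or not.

reduced normal form:
  vnil (Eq Nat 0 0 -> Eq Nat 9 9)
the term's type:
  Vec (Eq Nat 0 0 -> Eq Nat 9 9) 0
normal-order step count: 49
term was already normal: no
first contracted redex: a beta-redex


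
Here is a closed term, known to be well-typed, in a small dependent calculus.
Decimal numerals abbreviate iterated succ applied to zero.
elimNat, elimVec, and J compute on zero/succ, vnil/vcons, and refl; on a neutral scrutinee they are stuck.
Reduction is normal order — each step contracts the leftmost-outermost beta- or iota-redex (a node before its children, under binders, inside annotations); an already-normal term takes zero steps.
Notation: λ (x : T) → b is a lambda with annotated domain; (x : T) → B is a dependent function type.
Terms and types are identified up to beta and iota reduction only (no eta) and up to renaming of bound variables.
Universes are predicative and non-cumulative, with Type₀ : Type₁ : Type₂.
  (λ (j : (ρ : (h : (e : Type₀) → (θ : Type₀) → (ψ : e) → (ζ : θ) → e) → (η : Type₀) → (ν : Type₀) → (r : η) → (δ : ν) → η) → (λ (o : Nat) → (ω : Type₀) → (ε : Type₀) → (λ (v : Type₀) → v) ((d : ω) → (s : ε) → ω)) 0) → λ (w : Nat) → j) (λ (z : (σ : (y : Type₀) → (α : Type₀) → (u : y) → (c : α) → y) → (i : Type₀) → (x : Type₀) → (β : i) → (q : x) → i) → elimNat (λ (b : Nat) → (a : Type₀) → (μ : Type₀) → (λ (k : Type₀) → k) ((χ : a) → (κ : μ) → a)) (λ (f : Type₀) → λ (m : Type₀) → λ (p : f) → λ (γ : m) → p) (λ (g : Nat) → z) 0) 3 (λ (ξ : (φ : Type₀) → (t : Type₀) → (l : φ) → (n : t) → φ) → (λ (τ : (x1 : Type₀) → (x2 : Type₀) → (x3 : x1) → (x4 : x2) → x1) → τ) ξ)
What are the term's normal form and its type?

reduced normal form:
  λ (j : Type₀) → λ (ρ : Type₀) → λ (h : j) → λ (e : ρ) → h
inferred type:
  (j : Type₀) → (ρ : Type₀) → (h : j) → (e : ρ) → j


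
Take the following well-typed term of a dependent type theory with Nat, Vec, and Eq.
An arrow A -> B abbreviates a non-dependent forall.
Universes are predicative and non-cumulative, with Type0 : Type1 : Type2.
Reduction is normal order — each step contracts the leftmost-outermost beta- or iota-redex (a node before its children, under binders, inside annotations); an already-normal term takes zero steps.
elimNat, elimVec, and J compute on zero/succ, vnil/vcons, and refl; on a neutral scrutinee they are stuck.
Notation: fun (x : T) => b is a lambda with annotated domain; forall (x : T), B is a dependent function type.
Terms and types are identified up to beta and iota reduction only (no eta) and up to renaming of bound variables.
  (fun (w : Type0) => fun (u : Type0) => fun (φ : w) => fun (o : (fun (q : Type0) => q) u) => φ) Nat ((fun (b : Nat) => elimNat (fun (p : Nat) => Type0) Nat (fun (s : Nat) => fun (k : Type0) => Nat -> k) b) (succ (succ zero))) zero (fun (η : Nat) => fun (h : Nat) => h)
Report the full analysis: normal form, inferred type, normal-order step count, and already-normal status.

reduced normal form:
  zero
type:
  Nat
steps to reach normal form (normal order): 4
started in normal form: no
first contracted redex: a beta-redex


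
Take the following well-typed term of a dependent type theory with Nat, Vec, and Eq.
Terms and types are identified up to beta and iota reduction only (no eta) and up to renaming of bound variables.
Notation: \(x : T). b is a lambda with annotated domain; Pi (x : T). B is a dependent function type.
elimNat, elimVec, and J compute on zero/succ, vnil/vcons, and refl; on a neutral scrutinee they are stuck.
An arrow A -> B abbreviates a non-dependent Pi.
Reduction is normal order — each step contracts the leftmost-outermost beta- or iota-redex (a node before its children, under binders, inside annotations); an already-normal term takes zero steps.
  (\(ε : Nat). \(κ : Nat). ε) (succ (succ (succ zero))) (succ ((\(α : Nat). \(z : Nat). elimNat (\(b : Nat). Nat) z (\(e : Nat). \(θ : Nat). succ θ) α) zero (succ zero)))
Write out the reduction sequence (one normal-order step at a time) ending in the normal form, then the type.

normal-order reduction:
  (\(ε : Nat). \(κ : Nat). ε) (succ (succ (succ zero))) (succ ((\(α : Nat). \(z : Nat). elimNat (\(b : Nat). Nat) z (\(e : Nat). \(θ : Nat). succ θ) α) zero (succ zero)))
  ~> (\(ε : Nat). succ (succ (succ zero))) (succ ((\(κ : Nat). \(α : Nat). elimNat (\(z : Nat). Nat) α (\(b : Nat). \(e : Nat). succ e) κ) zero (succ zero)))
  ~> succ (succ (succ zero))
type:
  Nat


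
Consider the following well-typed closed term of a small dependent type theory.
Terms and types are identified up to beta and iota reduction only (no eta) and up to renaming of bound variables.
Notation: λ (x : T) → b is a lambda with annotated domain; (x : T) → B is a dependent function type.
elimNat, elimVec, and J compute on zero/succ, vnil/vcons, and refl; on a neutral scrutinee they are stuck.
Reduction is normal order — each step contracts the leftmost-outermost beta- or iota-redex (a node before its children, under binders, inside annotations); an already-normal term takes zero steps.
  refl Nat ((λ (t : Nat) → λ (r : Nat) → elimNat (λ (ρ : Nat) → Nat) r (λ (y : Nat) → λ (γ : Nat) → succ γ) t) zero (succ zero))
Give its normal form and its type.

reduced normal form:
  refl Nat (succ zero)
inferred type:
  Eq Nat (succ zero) (succ zero)
observation: the term reaches its normal form after 3 normal-order steps.


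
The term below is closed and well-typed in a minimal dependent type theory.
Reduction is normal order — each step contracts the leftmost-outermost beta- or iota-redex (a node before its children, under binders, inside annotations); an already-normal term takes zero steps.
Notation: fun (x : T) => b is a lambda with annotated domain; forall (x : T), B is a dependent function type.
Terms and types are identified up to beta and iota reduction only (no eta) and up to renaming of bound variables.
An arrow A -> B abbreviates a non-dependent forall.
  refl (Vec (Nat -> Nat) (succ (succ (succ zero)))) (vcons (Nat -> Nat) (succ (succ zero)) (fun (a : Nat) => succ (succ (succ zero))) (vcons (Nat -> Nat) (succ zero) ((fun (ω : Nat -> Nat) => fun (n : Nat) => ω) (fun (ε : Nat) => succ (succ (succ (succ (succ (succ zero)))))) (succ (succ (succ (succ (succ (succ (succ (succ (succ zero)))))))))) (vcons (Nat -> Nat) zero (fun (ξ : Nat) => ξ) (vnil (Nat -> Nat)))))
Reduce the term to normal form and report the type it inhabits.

normal form:
  refl (Vec (Nat -> Nat) (succ (succ (succ zero)))) (vcons (Nat -> Nat) (succ (succ zero)) (fun (a : Nat) => succ (succ (succ zero))) (vcons (Nat -> Nat) (succ zero) (fun (ω : Nat) => succ (succ (succ (succ (succ (succ zero)))))) (vcons (Nat -> Nat) zero (fun (n : Nat) => n) (vnil (Nat -> Nat)))))
type:
  Eq (Vec (Nat -> Nat) (succ (succ (succ zero)))) (vcons (Nat -> Nat) (succ (succ zero)) (fun (a : Nat) => succ (succ (succ zero))) (vcons (Nat -> Nat) (succ zero) (fun (ω : Nat) => succ (succ (succ (succ (succ (succ zero)))))) (vcons (Nat -> Nat) zero (fun (n : Nat) => n) (vnil (Nat -> Nat))))) (vcons (Nat -> Nat) (succ (succ zero)) (fun (ε : Nat) => succ (succ (succ zero))) (vcons (Nat -> Nat) (succ zero) (fun (ξ : Nat) => succ (succ (succ (succ (succ (succ zero)))))) (vcons (Nat -> Nat) zero (fun (j : Nat) => j) (vnil (Nat -> Nat)))))
observation: 2 normal-order steps separate the term from its normal form.


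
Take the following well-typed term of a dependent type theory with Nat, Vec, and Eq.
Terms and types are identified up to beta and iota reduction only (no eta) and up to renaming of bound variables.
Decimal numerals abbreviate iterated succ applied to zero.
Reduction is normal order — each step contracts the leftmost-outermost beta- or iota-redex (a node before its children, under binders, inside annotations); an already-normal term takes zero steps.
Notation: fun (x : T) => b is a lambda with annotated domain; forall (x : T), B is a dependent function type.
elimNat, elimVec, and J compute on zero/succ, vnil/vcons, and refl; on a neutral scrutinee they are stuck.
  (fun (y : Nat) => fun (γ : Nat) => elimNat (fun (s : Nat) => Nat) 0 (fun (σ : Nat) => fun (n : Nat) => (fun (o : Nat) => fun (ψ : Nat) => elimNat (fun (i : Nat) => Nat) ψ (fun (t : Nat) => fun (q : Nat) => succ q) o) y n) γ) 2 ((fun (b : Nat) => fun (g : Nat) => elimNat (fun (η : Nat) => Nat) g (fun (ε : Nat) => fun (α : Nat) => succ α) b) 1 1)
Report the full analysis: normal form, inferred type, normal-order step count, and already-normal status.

resulting normal form:
  4
type:
  Nat
normal-order step count: 24
term was already normal: no
first contracted redex: a beta-redex


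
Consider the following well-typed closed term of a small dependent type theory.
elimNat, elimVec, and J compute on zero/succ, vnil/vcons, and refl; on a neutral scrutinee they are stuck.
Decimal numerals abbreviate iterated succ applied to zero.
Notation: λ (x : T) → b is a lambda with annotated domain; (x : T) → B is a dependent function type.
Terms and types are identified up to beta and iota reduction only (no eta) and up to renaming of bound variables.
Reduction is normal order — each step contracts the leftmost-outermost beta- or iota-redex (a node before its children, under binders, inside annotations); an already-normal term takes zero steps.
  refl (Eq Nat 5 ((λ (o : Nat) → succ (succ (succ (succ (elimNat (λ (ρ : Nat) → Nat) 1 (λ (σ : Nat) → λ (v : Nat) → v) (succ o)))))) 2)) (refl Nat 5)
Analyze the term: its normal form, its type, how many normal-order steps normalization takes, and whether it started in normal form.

normal form:
  refl (Eq Nat 5 5) (refl Nat 5)
inferred type:
  Eq (Eq Nat 5 5) (refl Nat 5) (refl Nat 5)
steps to reach normal form (normal order): 11
already normal: no
first redex: a beta-redex


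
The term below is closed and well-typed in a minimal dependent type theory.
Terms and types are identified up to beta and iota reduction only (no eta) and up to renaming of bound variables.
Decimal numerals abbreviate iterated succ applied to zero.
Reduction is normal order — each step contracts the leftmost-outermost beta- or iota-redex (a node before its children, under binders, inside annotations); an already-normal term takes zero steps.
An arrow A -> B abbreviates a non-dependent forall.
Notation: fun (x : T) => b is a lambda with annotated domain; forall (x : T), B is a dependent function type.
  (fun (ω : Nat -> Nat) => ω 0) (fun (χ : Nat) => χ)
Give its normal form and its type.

resulting normal form:
  0
inferred type:
  Nat
observation: contracting a beta-redex first, the term normalizes in 2 steps.


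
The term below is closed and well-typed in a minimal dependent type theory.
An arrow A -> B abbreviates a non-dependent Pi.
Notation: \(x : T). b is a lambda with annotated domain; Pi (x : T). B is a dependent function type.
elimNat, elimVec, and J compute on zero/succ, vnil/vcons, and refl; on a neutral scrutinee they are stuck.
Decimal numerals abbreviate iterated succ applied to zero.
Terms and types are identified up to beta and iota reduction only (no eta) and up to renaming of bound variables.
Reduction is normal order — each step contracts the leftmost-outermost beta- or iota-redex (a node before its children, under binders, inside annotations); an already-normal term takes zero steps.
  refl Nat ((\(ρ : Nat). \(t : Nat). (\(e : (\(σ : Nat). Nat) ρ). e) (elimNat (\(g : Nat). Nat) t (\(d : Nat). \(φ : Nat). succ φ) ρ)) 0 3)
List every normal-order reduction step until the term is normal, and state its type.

normal-order reduction:
  refl Nat ((\(ρ : Nat). \(t : Nat). (\(e : (\(σ : Nat). Nat) ρ). e) (elimNat (\(g : Nat). Nat) t (\(d : Nat). \(φ : Nat). succ φ) ρ)) 0 3)
  ~> refl Nat ((\(ρ : Nat). (\(t : (\(e : Nat). Nat) 0). t) (elimNat (\(σ : Nat). Nat) ρ (\(g : Nat). \(d : Nat). succ d) 0)) 3)
  ~> refl Nat ((\(ρ : (\(t : Nat). Nat) 0). ρ) (elimNat (\(e : Nat). Nat) 3 (\(σ : Nat). \(g : Nat). succ g) 0))
  ~> refl Nat (elimNat (\(ρ : Nat). Nat) 3 (\(t : Nat). \(e : Nat). succ e) 0)
  ~> refl Nat 3
the term's type:
  Eq Nat 3 3


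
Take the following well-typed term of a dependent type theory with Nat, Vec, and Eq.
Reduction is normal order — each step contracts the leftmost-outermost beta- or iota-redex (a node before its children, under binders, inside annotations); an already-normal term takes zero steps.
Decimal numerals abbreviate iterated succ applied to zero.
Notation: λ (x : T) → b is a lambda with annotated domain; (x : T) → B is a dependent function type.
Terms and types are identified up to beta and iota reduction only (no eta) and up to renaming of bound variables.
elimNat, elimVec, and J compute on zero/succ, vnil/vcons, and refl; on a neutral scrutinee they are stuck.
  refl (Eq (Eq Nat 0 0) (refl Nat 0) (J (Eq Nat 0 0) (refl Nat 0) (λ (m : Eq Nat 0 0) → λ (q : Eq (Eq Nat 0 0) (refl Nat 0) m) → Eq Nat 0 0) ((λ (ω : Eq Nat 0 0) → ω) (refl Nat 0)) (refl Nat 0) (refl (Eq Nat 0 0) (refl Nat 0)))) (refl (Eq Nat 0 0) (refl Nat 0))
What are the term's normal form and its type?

normal form:
  refl (Eq (Eq Nat 0 0) (refl Nat 0) (refl Nat 0)) (refl (Eq Nat 0 0) (refl Nat 0))
type:
  Eq (Eq (Eq Nat 0 0) (refl Nat 0) (refl Nat 0)) (refl (Eq Nat 0 0) (refl Nat 0)) (refl (Eq Nat 0 0) (refl Nat 0))


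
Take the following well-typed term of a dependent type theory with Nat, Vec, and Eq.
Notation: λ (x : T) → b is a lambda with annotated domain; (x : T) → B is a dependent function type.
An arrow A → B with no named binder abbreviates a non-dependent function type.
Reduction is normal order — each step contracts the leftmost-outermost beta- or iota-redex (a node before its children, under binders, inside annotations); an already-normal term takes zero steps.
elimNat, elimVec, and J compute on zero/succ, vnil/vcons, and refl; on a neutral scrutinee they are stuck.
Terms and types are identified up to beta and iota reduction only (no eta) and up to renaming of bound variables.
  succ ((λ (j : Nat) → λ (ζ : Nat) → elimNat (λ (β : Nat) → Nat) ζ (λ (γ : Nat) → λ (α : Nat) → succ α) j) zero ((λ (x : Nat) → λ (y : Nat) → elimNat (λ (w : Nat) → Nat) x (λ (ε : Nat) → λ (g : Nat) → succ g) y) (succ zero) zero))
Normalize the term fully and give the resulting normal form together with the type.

reduced normal form:
  succ (succ zero)
inferred type:
  Nat
observation: contracting a beta-redex first, the term normalizes in 6 steps.


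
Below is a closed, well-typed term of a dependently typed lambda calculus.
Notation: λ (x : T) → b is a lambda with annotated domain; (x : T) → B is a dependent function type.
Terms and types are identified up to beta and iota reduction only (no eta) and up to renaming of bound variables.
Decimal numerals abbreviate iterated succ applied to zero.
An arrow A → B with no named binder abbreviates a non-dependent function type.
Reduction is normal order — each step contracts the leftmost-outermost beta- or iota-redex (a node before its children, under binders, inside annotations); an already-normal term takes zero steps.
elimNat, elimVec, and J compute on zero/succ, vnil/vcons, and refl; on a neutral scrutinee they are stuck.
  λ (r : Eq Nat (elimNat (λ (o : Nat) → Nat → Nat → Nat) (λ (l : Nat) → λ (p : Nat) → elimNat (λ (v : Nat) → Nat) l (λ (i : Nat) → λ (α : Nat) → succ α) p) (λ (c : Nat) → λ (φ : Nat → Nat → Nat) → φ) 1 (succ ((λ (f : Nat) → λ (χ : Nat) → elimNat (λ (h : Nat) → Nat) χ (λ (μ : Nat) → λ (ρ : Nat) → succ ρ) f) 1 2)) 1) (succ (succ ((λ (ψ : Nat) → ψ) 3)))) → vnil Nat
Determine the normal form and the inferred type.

resulting normal form:
  λ (r : Eq Nat 5 5) → vnil Nat
inferred type:
  Eq Nat 5 5 → Vec Nat 0
observation: 17 normal-order steps normalize the term, beginning with an elimNat iota-redex.


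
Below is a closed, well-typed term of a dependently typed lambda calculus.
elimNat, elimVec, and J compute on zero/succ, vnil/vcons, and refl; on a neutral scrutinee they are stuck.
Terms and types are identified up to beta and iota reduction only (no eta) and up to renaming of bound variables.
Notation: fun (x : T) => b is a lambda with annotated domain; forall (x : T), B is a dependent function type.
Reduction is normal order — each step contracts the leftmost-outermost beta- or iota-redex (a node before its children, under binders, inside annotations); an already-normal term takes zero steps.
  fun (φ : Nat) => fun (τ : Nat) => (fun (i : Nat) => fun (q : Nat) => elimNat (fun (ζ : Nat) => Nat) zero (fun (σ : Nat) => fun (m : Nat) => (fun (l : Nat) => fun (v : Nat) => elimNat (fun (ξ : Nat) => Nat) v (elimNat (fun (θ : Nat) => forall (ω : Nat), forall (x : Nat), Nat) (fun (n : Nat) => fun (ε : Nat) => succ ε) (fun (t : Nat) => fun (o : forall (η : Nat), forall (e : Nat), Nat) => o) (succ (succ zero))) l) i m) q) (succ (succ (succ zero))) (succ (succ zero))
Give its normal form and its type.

normal form:
  fun (φ : Nat) => fun (τ : Nat) => succ (succ (succ (succ (succ (succ zero)))))
inferred type:
  forall (φ : Nat), forall (τ : Nat), Nat
observation: reduction starts at a beta-redex, and 75 normal-order steps reach the normal form.


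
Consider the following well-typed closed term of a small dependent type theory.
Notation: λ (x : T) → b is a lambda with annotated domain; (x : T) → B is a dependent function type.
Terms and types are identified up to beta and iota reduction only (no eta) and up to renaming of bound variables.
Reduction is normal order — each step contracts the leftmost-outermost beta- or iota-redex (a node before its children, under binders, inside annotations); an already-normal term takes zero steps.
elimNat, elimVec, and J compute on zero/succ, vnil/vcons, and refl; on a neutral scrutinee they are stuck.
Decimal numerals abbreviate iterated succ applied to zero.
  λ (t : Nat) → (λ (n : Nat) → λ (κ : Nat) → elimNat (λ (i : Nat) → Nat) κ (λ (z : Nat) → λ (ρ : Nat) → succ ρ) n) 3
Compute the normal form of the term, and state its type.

resulting normal form:
  λ (t : Nat) → λ (n : Nat) → succ (succ (succ n))
type:
  (t : Nat) → (n : Nat) → Nat
observation: contracting a beta-redex first, the term normalizes in 11 steps.


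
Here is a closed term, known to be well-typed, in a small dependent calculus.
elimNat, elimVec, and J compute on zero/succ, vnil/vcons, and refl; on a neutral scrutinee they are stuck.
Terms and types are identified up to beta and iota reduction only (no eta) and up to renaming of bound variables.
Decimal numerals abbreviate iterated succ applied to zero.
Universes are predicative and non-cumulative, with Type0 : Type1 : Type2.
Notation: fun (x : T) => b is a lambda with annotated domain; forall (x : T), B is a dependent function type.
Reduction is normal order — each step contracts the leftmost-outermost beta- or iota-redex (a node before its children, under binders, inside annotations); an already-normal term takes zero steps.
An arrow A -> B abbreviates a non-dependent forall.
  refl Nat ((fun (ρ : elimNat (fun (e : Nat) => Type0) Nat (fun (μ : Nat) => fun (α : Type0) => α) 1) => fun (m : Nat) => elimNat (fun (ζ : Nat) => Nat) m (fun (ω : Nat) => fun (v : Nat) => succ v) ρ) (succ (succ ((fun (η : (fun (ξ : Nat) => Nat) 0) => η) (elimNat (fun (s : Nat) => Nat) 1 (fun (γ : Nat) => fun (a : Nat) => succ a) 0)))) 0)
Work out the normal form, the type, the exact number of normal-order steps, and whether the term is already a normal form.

reduced normal form:
  refl Nat 3
the term's type:
  Eq Nat 3 3
normal-order step count: 14
term was already normal: no
first contracted redex: a beta-redex
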